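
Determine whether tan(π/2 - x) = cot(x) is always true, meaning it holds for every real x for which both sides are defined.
Claim: tan(π/2 - x) = cot(x).
Reasoning: tan(π/2 - x) = sin(π/2 - x)/cos(π/2 - x) = cos(x)/sin(x) = cot(x), using the cofunction identities sin(π/2 - x) = cos(x) and cos(π/2 - x) = sin(x).
So the two sides agree for every real x for which both sides are defined.

Conclusion: Yes, this is an identity.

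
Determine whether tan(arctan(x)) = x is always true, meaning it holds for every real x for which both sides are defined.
Yes, this is an identity.

Claim: tan(arctan(x)) = x.
Reasoning: For every real x, arctan(x) is by definition the angle in (-π/2, π/2) whose tangent equals x. Taking the tangent of that angle returns x.
So the two sides agree for every real x for which both sides are defined.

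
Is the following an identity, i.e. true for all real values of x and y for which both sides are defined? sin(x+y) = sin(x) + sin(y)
No, this is NOT an identity.

Claim: sin(x+y) = sin(x) + sin(y).
Test a specific point where both sides are defined: x = -π/2, y = -π/4.
LHS = sin(x+y) ≈ -0.7071
RHS = sin(x) + sin(y) ≈ -1.7071
Since -0.7071 ≠ -1.7071, the equation fails at this point, so it cannot hold for all real values of x and y for which both sides are defined.
The correct expansion is sin(x+y) = sin(x)cos(y) + cos(x)sin(y); sine is not additive.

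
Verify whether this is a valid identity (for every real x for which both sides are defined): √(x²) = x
No, this is NOT an identity.

Claim: √(x²) = x.
Test a specific point where both sides are defined: x = -1.
LHS = √(x²) ≈ 1.0000
RHS = x ≈ -1.0000
Since 1.0000 ≠ -1.0000, the equation fails at this point, so it cannot hold for every real x for which both sides are defined.
√(x²) = |x|, which differs from x whenever x < 0 (both sides are defined for every real x).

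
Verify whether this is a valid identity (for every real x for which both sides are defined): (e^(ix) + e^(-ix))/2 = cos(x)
Yes, this is an identity.

Claim: (e^(ix) + e^(-ix))/2 = cos(x).
Reasoning: By Euler's formula e^(ix) = cos(x) + i·sin(x) and e^(-ix) = cos(x) - i·sin(x). Adding cancels the sine terms: e^(ix) + e^(-ix) = 2cos(x); divide by 2.
So the two sides agree for every real x for which both sides are defined.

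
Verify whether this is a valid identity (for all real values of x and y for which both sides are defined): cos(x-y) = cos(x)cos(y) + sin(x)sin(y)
Yes, this is an identity.

Claim: cos(x-y) = cos(x)cos(y) + sin(x)sin(y).
Reasoning: Replace y by -y in cos(x+y) = cos(x)cos(y) - sin(x)sin(y) and use cos(-y) = cos(y), sin(-y) = -sin(y): cos(x-y) = cos(x)cos(y) + sin(x)sin(y).
So the two sides agree for all real values of x and y for which both sides are defined.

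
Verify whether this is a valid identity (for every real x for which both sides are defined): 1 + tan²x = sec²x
Claim: 1 + tan²x = sec²x.
Reasoning: Start from sin²x + cos²x = 1 and divide every term by cos²x (allowed wherever tan x and sec x are defined): tan²x + 1 = 1/cos²x = sec²x.
So the two sides agree for every real x for which both sides are defined.

Conclusion: Yes, this is an identity.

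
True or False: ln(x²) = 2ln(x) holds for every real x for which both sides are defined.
Claim: ln(x²) = 2ln(x).
Reasoning: The right side requires x > 0. For x > 0, x² = (e^(ln x))² = e^(2ln x), so ln(x²) = 2ln(x). (For x < 0 the right side is undefined, so those values are outside the claim.)
So the two sides agree for every real x for which both sides are defined.

Conclusion: True.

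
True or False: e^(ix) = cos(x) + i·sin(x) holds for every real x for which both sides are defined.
True.

Claim: e^(ix) = cos(x) + i·sin(x).
Reasoning: Euler's formula. Expand e^(ix) = Σ (ix)^k / k!. Since i² = -1, the even-k terms are Σ (-1)^m x^(2m)/(2m)! = cos(x) and the odd-k terms are i · Σ (-1)^m x^(2m+1)/(2m+1)! = i·sin(x).
So the two sides agree for every real x for which both sides are defined.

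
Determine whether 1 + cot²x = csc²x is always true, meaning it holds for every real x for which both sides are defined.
Claim: 1 + cot²x = csc²x.
Reasoning: Start from sin²x + cos²x = 1 and divide every term by sin²x (allowed wherever cot x and csc x are defined): 1 + cot²x = 1/sin²x = csc²x.
So the two sides agree for every real x for which both sides are defined.

Conclusion: Yes, this is an identity.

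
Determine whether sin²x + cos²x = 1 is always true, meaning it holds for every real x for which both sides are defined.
Claim: sin²x + cos²x = 1.
Reasoning: The point (cos x, sin x) lies on the unit circle X² + Y² = 1, so cos²x + sin²x = 1 for every real x.
So the two sides agree for every real x for which both sides are defined.

Conclusion: Yes, this is an identity.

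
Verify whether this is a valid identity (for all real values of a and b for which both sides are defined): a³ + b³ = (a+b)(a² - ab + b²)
Claim: a³ + b³ = (a+b)(a² - ab + b²).
Reasoning: Expand the right side: (a+b)(a² - ab + b²) = a³ - a²b + ab² + a²b - ab² + b³ = a³ + b³ (the middle terms cancel in pairs).
So the two sides agree for all real values of a and b for which both sides are defined.

Conclusion: Yes, this is an identity.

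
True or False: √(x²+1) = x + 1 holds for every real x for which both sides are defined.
Claim: √(x²+1) = x + 1.
Test a specific point where both sides are defined: x = -3.
LHS = √(x²+1) ≈ 3.1623
RHS = x + 1 ≈ -2.0000
Since 3.1623 ≠ -2.0000, the equation fails at this point, so it cannot hold for every real x for which both sides are defined.
(x+1)² = x² + 2x + 1 ≠ x² + 1 unless x = 0.

Conclusion: False.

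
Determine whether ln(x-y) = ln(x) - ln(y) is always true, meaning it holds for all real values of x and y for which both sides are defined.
Claim: ln(x-y) = ln(x) - ln(y).
Test a specific point where both sides are defined: x = 2, y = 3/2.
LHS = ln(x-y) ≈ -0.6931
RHS = ln(x) - ln(y) ≈ 0.2877
Since -0.6931 ≠ 0.2877, the equation fails at this point, so it cannot hold for all real values of x and y for which both sides are defined.
ln(x) - ln(y) = ln(x/y), not ln(x-y).

Conclusion: No, this is NOT an identity.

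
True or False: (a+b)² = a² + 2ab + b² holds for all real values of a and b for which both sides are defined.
Claim: (a+b)² = a² + 2ab + b².
Reasoning: Expand: (a+b)² = (a+b)(a+b) = a·a + a·b + b·a + b·b = a² + 2ab + b².
So the two sides agree for all real values of a and b for which both sides are defined.

Conclusion: True.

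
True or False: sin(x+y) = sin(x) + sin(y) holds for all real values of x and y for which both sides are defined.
Claim: sin(x+y) = sin(x) + sin(y).
Test a specific point where both sides are defined: x = -π/6, y = -π/6.
LHS = sin(x+y) ≈ -0.8660
RHS = sin(x) + sin(y) ≈ -1.0000
Since -0.8660 ≠ -1.0000, the equation fails at this point, so it cannot hold for all real values of x and y for which both sides are defined.
The correct expansion is sin(x+y) = sin(x)cos(y) + cos(x)sin(y); sine is not additive.

Conclusion: False.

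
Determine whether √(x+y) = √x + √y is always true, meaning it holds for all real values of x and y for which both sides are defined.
No, this is NOT an identity.

Claim: √(x+y) = √x + √y.
Test a specific point where both sides are defined: x = 3/2, y = 1.
LHS = √(x+y) ≈ 1.5811
RHS = √x + √y ≈ 2.2247
Since 1.5811 ≠ 2.2247, the equation fails at this point, so it cannot hold for all real values of x and y for which both sides are defined.
Squaring the right side gives x + 2√(xy) + y, not x + y.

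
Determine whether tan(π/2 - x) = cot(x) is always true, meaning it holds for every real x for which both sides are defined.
Yes, this is an identity.

Claim: tan(π/2 - x) = cot(x).
Reasoning: tan(π/2 - x) = sin(π/2 - x)/cos(π/2 - x) = cos(x)/sin(x) = cot(x), using the cofunction identities sin(π/2 - x) = cos(x) and cos(π/2 - x) = sin(x).
So the two sides agree for every real x for which both sides are defined.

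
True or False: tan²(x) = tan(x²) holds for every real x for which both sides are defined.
Claim: tan²(x) = tan(x²).
Test a specific point where both sides are defined: x = π/3.
LHS = tan²(x) ≈ 3.0000
RHS = tan(x²) ≈ 1.9485
Since 3.0000 ≠ 1.9485, the equation fails at this point, so it cannot hold for every real x for which both sides are defined.
tan²(x) means (tan x)², squaring the output; tan(x²) squares the input. These are different functions.

Conclusion: False.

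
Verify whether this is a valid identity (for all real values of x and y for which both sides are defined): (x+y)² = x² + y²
Claim: (x+y)² = x² + y².
Test a specific point where both sides are defined: x = 5, y = 4.
LHS = (x+y)² ≈ 81.0000
RHS = x² + y² ≈ 41.0000
Since 81.0000 ≠ 41.0000, the equation fails at this point, so it cannot hold for all real values of x and y for which both sides are defined.
The correct expansion is (x+y)² = x² + 2xy + y²; the cross term 2xy is missing.

Conclusion: No, this is NOT an identity.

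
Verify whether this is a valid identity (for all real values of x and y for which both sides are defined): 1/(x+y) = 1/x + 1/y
Claim: 1/(x+y) = 1/x + 1/y.
Test a specific point where both sides are defined: x = 1/2, y = -1.
LHS = 1/(x+y) ≈ -2.0000
RHS = 1/x + 1/y ≈ 1.0000
Since -2.0000 ≠ 1.0000, the equation fails at this point, so it cannot hold for all real values of x and y for which both sides are defined.
1/x + 1/y = (x+y)/(xy), which is not 1/(x+y).

Conclusion: No, this is NOT an identity.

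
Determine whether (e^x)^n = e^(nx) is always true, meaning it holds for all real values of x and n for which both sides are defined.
Claim: (e^x)^n = e^(nx).
Reasoning: e^x is a positive real number, and for a positive base B and real exponent n, B^n = e^(n·ln B). With B = e^x, ln B = x, so (e^x)^n = e^(n·x).
So the two sides agree for all real values of x and n for which both sides are defined.

Conclusion: Yes, this is an identity.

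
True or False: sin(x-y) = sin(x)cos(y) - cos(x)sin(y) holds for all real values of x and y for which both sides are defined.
Claim: sin(x-y) = sin(x)cos(y) - cos(x)sin(y).
Reasoning: Replace y by -y in sin(x+y) = sin(x)cos(y) + cos(x)sin(y) and use cos(-y) = cos(y), sin(-y) = -sin(y): sin(x-y) = sin(x)cos(y) - cos(x)sin(y).
So the two sides agree for all real values of x and y for which both sides are defined.

Conclusion: True.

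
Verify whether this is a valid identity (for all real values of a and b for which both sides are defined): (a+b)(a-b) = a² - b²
Claim: (a+b)(a-b) = a² - b².
Reasoning: Expand: (a+b)(a-b) = a² - ab + ba - b² = a² - b² (the cross terms cancel).
So the two sides agree for all real values of a and b for which both sides are defined.

Conclusion: Yes, this is an identity.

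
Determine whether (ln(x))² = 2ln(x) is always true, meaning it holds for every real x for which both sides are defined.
No, this is NOT an identity.

Claim: (ln(x))² = 2ln(x).
Test a specific point where both sides are defined: x = 5.
LHS = (ln(x))² ≈ 2.5903
RHS = 2ln(x) ≈ 3.2189
Since 2.5903 ≠ 3.2189, the equation fails at this point, so it cannot hold for every real x for which both sides are defined.
2ln(x) equals ln(x²), which is not the same as (ln x)².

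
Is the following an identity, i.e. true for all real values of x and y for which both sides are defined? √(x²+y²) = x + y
No, this is NOT an identity.

Claim: √(x²+y²) = x + y.
Test a specific point where both sides are defined: x = 2, y = 4.
LHS = √(x²+y²) ≈ 4.4721
RHS = x + y ≈ 6.0000
Since 4.4721 ≠ 6.0000, the equation fails at this point, so it cannot hold for all real values of x and y for which both sides are defined.
(x+y)² = x² + 2xy + y², not x² + y², so the square root does not split this way.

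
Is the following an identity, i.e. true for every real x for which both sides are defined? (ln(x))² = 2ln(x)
No, this is NOT an identity.

Claim: (ln(x))² = 2ln(x).
Test a specific point where both sides are defined: x = 1/2.
LHS = (ln(x))² ≈ 0.4805
RHS = 2ln(x) ≈ -1.3863
Since 0.4805 ≠ -1.3863, the equation fails at this point, so it cannot hold for every real x for which both sides are defined.
2ln(x) equals ln(x²), which is not the same as (ln x)².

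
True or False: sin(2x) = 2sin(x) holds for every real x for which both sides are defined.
False.

Claim: sin(2x) = 2sin(x).
Test a specific point where both sides are defined: x = 3π/4.
LHS = sin(2x) ≈ -1.0000
RHS = 2sin(x) ≈ 1.4142
Since -1.0000 ≠ 1.4142, the equation fails at this point, so it cannot hold for every real x for which both sides are defined.
The correct double-angle formula is sin(2x) = 2sin(x)cos(x).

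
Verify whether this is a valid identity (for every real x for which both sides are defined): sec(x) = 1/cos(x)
Yes, this is an identity.

Claim: sec(x) = 1/cos(x).
Reasoning: sec(x) is by definition the reciprocal of cos(x), wherever cos(x) ≠ 0.
So the two sides agree for every real x for which both sides are defined.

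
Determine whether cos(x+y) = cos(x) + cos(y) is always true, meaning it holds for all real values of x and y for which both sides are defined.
No, this is NOT an identity.

Claim: cos(x+y) = cos(x) + cos(y).
Test a specific point where both sides are defined: x = π/4, y = 2π/3.
LHS = cos(x+y) ≈ -0.9659
RHS = cos(x) + cos(y) ≈ 0.2071
Since -0.9659 ≠ 0.2071, the equation fails at this point, so it cannot hold for all real values of x and y for which both sides are defined.
The correct expansion is cos(x+y) = cos(x)cos(y) - sin(x)sin(y); cosine is not additive.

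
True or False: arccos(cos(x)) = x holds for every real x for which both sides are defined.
Claim: arccos(cos(x)) = x.
Test a specific point where both sides are defined: x = -π/3.
LHS = arccos(cos(x)) ≈ 1.0472
RHS = x ≈ -1.0472
Since 1.0472 ≠ -1.0472, the equation fails at this point, so it cannot hold for every real x for which both sides are defined.
arccos only returns values in [0, π], so arccos(cos(x)) = x holds only for x in that interval, not for all real x.

Conclusion: False.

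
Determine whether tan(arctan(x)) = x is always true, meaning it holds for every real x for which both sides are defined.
Claim: tan(arctan(x)) = x.
Reasoning: For every real x, arctan(x) is by definition the angle in (-π/2, π/2) whose tangent equals x. Taking the tangent of that angle returns x.
So the two sides agree for every real x for which both sides are defined.

Conclusion: Yes, this is an identity.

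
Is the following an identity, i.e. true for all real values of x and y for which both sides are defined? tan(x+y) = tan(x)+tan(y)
No, this is NOT an identity.

Claim: tan(x+y) = tan(x)+tan(y).
Test a specific point where both sides are defined: x = 3π/4, y = 2π/3.
LHS = tan(x+y) ≈ 3.7321
RHS = tan(x)+tan(y) ≈ -2.7321
Since 3.7321 ≠ -2.7321, the equation fails at this point, so it cannot hold for all real values of x and y for which both sides are defined.
The correct formula is tan(x+y) = (tan(x) + tan(y))/(1 - tan(x)tan(y)).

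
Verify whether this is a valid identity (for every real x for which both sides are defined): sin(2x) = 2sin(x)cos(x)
Yes, this is an identity.

Claim: sin(2x) = 2sin(x)cos(x).
Reasoning: Put y = x in the addition formula sin(x+y) = sin(x)cos(y) + cos(x)sin(y): sin(2x) = sin(x)cos(x) + cos(x)sin(x) = 2sin(x)cos(x).
So the two sides agree for every real x for which both sides are defined.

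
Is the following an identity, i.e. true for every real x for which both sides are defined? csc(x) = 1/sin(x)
Yes, this is an identity.

Claim: csc(x) = 1/sin(x).
Reasoning: csc(x) is by definition the reciprocal of sin(x), wherever sin(x) ≠ 0.
So the two sides agree for every real x for which both sides are defined.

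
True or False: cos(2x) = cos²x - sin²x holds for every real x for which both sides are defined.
Claim: cos(2x) = cos²x - sin²x.
Reasoning: Put y = x in the addition formula cos(x+y) = cos(x)cos(y) - sin(x)sin(y): cos(2x) = cos²x - sin²x.
So the two sides agree for every real x for which both sides are defined.

Conclusion: True.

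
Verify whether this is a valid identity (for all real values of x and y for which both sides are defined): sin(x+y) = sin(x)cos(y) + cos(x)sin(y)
Claim: sin(x+y) = sin(x)cos(y) + cos(x)sin(y).
Reasoning: By Euler's formula e^(i(x+y)) = e^(ix)·e^(iy) = (cos x + i·sin x)(cos y + i·sin y). The imaginary part of the left side is sin(x+y); the imaginary part of the product is sin(x)cos(y) + cos(x)sin(y).
So the two sides agree for all real values of x and y for which both sides are defined.

Conclusion: Yes, this is an identity.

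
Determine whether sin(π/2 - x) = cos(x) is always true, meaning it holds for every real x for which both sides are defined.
Claim: sin(π/2 - x) = cos(x).
Reasoning: Use sin(u - v) = sin(u)cos(v) - cos(u)sin(v) with u = π/2, v = x: sin(π/2)cos(x) - cos(π/2)sin(x) = 1·cos(x) - 0·sin(x) = cos(x).
So the two sides agree for every real x for which both sides are defined.

Conclusion: Yes, this is an identity.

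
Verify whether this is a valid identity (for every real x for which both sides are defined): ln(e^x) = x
Yes, this is an identity.

Claim: ln(e^x) = x.
Reasoning: ln is the inverse of the exponential: ln(e^x) asks for the exponent p with e^p = e^x, and since e^p is one-to-one that exponent is p = x.
So the two sides agree for every real x for which both sides are defined.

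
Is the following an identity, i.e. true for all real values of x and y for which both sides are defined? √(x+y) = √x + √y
Claim: √(x+y) = √x + √y.
Test a specific point where both sides are defined: x = 4, y = 4.
LHS = √(x+y) ≈ 2.8284
RHS = √x + √y ≈ 4.0000
Since 2.8284 ≠ 4.0000, the equation fails at this point, so it cannot hold for all real values of x and y for which both sides are defined.
Squaring the right side gives x + 2√(xy) + y, not x + y.

Conclusion: No, this is NOT an identity.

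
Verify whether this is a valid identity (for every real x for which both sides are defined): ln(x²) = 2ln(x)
Claim: ln(x²) = 2ln(x).
Reasoning: The right side requires x > 0. For x > 0, x² = (e^(ln x))² = e^(2ln x), so ln(x²) = 2ln(x). (For x < 0 the right side is undefined, so those values are outside the claim.)
So the two sides agree for every real x for which both sides are defined.

Conclusion: Yes, this is an identity.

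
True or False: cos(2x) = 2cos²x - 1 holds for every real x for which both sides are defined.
True.

Claim: cos(2x) = 2cos²x - 1.
Reasoning: cos(2x) = cos²x - sin²x. Replace sin²x by 1 - cos²x: cos²x - (1 - cos²x) = 2cos²x - 1.
So the two sides agree for every real x for which both sides are defined.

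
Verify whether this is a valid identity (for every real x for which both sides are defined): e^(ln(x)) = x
Claim: e^(ln(x)) = x.
Reasoning: For x > 0, ln(x) is by definition the exponent p such that e^p = x. Raising e to that exponent therefore returns x: e^(ln x) = x.
So the two sides agree for every real x for which both sides are defined.

Conclusion: Yes, this is an identity.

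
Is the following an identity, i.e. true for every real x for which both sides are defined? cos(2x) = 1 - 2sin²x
Yes, this is an identity.

Claim: cos(2x) = 1 - 2sin²x.
Reasoning: cos(2x) = cos²x - sin²x. Replace cos²x by 1 - sin²x: (1 - sin²x) - sin²x = 1 - 2sin²x.
So the two sides agree for every real x for which both sides are defined.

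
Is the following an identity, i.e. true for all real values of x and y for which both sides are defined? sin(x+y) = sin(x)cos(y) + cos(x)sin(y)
Claim: sin(x+y) = sin(x)cos(y) + cos(x)sin(y).
Reasoning: By Euler's formula e^(i(x+y)) = e^(ix)·e^(iy) = (cos x + i·sin x)(cos y + i·sin y). The imaginary part of the left side is sin(x+y); the imaginary part of the product is sin(x)cos(y) + cos(x)sin(y).
So the two sides agree for all real values of x and y for which both sides are defined.

Conclusion: Yes, this is an identity.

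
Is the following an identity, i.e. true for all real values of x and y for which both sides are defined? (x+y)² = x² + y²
Claim: (x+y)² = x² + y².
Test a specific point where both sides are defined: x = 4, y = -2.
LHS = (x+y)² ≈ 4.0000
RHS = x² + y² ≈ 20.0000
Since 4.0000 ≠ 20.0000, the equation fails at this point, so it cannot hold for all real values of x and y for which both sides are defined.
The correct expansion is (x+y)² = x² + 2xy + y²; the cross term 2xy is missing.

Conclusion: No, this is NOT an identity.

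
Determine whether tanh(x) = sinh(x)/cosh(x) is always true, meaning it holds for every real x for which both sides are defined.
Claim: tanh(x) = sinh(x)/cosh(x).
Reasoning: tanh(x) is defined as sinh(x)/cosh(x) = (e^x - e^-x)/(e^x + e^-x); cosh(x) ≥ 1 is never zero, so this holds for every real x.
So the two sides agree for every real x for which both sides are defined.

Conclusion: Yes, this is an identity.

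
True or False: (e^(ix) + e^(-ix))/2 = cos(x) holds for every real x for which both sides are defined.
True.

Claim: (e^(ix) + e^(-ix))/2 = cos(x).
Reasoning: By Euler's formula e^(ix) = cos(x) + i·sin(x) and e^(-ix) = cos(x) - i·sin(x). Adding cancels the sine terms: e^(ix) + e^(-ix) = 2cos(x); divide by 2.
So the two sides agree for every real x for which both sides are defined.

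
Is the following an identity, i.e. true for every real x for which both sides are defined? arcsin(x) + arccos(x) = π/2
Yes, this is an identity.

Claim: arcsin(x) + arccos(x) = π/2.
Reasoning: Both sides are defined for -1 ≤ x ≤ 1. Let θ = arcsin(x), so sin θ = x and θ ∈ [-π/2, π/2]. Then cos(π/2 - θ) = sin θ = x and π/2 - θ ∈ [0, π], which is exactly the range of arccos, so arccos(x) = π/2 - θ. Adding: arcsin(x) + arccos(x) = θ + (π/2 - θ) = π/2.
So the two sides agree for every real x for which both sides are defined.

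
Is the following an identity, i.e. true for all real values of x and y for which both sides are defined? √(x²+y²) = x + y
No, this is NOT an identity.

Claim: √(x²+y²) = x + y.
Test a specific point where both sides are defined: x = 1, y = 5.
LHS = √(x²+y²) ≈ 5.0990
RHS = x + y ≈ 6.0000
Since 5.0990 ≠ 6.0000, the equation fails at this point, so it cannot hold for all real values of x and y for which both sides are defined.
(x+y)² = x² + 2xy + y², not x² + y², so the square root does not split this way.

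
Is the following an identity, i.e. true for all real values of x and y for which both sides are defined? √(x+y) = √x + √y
No, this is NOT an identity.

Claim: √(x+y) = √x + √y.
Test a specific point where both sides are defined: x = 3, y = 1.
LHS = √(x+y) ≈ 2.0000
RHS = √x + √y ≈ 2.7321
Since 2.0000 ≠ 2.7321, the equation fails at this point, so it cannot hold for all real values of x and y for which both sides are defined.
Squaring the right side gives x + 2√(xy) + y, not x + y.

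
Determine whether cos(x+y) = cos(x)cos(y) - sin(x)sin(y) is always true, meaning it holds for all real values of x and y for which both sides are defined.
Yes, this is an identity.

Claim: cos(x+y) = cos(x)cos(y) - sin(x)sin(y).
Reasoning: By Euler's formula e^(i(x+y)) = e^(ix)·e^(iy) = (cos x + i·sin x)(cos y + i·sin y). The real part of the left side is cos(x+y); the real part of the product is cos(x)cos(y) - sin(x)sin(y) (since i·i = -1).
So the two sides agree for all real values of x and y for which both sides are defined.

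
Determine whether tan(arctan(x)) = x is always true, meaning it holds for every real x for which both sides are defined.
Claim: tan(arctan(x)) = x.
Reasoning: For every real x, arctan(x) is by definition the angle in (-π/2, π/2) whose tangent equals x. Taking the tangent of that angle returns x.
So the two sides agree for every real x for which both sides are defined.

Conclusion: Yes, this is an identity.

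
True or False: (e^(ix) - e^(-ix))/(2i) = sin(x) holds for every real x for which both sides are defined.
True.

Claim: (e^(ix) - e^(-ix))/(2i) = sin(x).
Reasoning: By Euler's formula e^(ix) = cos(x) + i·sin(x) and e^(-ix) = cos(x) - i·sin(x). Subtracting cancels the cosine terms: e^(ix) - e^(-ix) = 2i·sin(x); divide by 2i.
So the two sides agree for every real x for which both sides are defined.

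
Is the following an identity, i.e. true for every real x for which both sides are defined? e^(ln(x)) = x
Claim: e^(ln(x)) = x.
Reasoning: For x > 0, ln(x) is by definition the exponent p such that e^p = x. Raising e to that exponent therefore returns x: e^(ln x) = x.
So the two sides agree for every real x for which both sides are defined.

Conclusion: Yes, this is an identity.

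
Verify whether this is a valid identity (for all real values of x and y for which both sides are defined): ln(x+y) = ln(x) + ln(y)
No, this is NOT an identity.

Claim: ln(x+y) = ln(x) + ln(y).
Test a specific point where both sides are defined: x = 4, y = 3.
LHS = ln(x+y) ≈ 1.9459
RHS = ln(x) + ln(y) ≈ 2.4849
Since 1.9459 ≠ 2.4849, the equation fails at this point, so it cannot hold for all real values of x and y for which both sides are defined.
ln(x) + ln(y) = ln(xy), not ln(x+y).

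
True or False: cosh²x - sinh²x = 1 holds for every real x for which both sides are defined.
True.

Claim: cosh²x - sinh²x = 1.
Reasoning: With cosh(x) = (e^x + e^-x)/2 and sinh(x) = (e^x - e^-x)/2: cosh²x = (e^(2x) + 2 + e^(-2x))/4 and sinh²x = (e^(2x) - 2 + e^(-2x))/4. Subtracting leaves 4/4 = 1.
So the two sides agree for every real x for which both sides are defined.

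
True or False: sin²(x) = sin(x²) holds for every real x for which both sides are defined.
False.

Claim: sin²(x) = sin(x²).
Test a specific point where both sides are defined: x = π/3.
LHS = sin²(x) ≈ 0.7500
RHS = sin(x²) ≈ 0.8897
Since 0.7500 ≠ 0.8897, the equation fails at this point, so it cannot hold for every real x for which both sides are defined.
sin²(x) means (sin x)², squaring the output; sin(x²) squares the input. These are different functions.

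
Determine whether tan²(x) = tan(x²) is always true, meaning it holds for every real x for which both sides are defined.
No, this is NOT an identity.

Claim: tan²(x) = tan(x²).
Test a specific point where both sides are defined: x = π.
LHS = tan²(x) ≈ 0.0000
RHS = tan(x²) ≈ 0.4767
Since 0.0000 ≠ 0.4767, the equation fails at this point, so it cannot hold for every real x for which both sides are defined.
tan²(x) means (tan x)², squaring the output; tan(x²) squares the input. These are different functions.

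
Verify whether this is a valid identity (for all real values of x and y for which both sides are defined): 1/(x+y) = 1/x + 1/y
Claim: 1/(x+y) = 1/x + 1/y.
Test a specific point where both sides are defined: x = 1/2, y = 3.
LHS = 1/(x+y) ≈ 0.2857
RHS = 1/x + 1/y ≈ 2.3333
Since 0.2857 ≠ 2.3333, the equation fails at this point, so it cannot hold for all real values of x and y for which both sides are defined.
1/x + 1/y = (x+y)/(xy), which is not 1/(x+y).

Conclusion: No, this is NOT an identity.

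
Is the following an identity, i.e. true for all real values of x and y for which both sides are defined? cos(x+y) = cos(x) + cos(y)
Claim: cos(x+y) = cos(x) + cos(y).
Test a specific point where both sides are defined: x = π/4, y = -π/3.
LHS = cos(x+y) ≈ 0.9659
RHS = cos(x) + cos(y) ≈ 1.2071
Since 0.9659 ≠ 1.2071, the equation fails at this point, so it cannot hold for all real values of x and y for which both sides are defined.
The correct expansion is cos(x+y) = cos(x)cos(y) - sin(x)sin(y); cosine is not additive.

Conclusion: No, this is NOT an identity.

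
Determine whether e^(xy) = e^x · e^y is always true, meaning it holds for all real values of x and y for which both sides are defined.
No, this is NOT an identity.

Claim: e^(xy) = e^x · e^y.
Test a specific point where both sides are defined: x = -2, y = 4.
LHS = e^(xy) ≈ 0.0003
RHS = e^x · e^y ≈ 7.3891
Since 0.0003 ≠ 7.3891, the equation fails at this point, so it cannot hold for all real values of x and y for which both sides are defined.
e^x · e^y = e^(x+y), not e^(xy).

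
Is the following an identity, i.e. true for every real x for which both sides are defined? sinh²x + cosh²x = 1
No, this is NOT an identity.

Claim: sinh²x + cosh²x = 1.
Test a specific point where both sides are defined: x = 2.
LHS = sinh²x + cosh²x ≈ 27.3082
RHS = 1 ≈ 1.0000
Since 27.3082 ≠ 1.0000, the equation fails at this point, so it cannot hold for every real x for which both sides are defined.
The correct hyperbolic identity is cosh²x - sinh²x = 1 (a difference); the sum sinh²x + cosh²x equals cosh(2x).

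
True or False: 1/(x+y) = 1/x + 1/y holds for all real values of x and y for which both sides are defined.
Claim: 1/(x+y) = 1/x + 1/y.
Test a specific point where both sides are defined: x = -3, y = 2.
LHS = 1/(x+y) ≈ -1.0000
RHS = 1/x + 1/y ≈ 0.1667
Since -1.0000 ≠ 0.1667, the equation fails at this point, so it cannot hold for all real values of x and y for which both sides are defined.
1/x + 1/y = (x+y)/(xy), which is not 1/(x+y).

Conclusion: False.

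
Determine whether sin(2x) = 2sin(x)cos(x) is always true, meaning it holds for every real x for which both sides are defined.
Claim: sin(2x) = 2sin(x)cos(x).
Reasoning: Put y = x in the addition formula sin(x+y) = sin(x)cos(y) + cos(x)sin(y): sin(2x) = sin(x)cos(x) + cos(x)sin(x) = 2sin(x)cos(x).
So the two sides agree for every real x for which both sides are defined.

Conclusion: Yes, this is an identity.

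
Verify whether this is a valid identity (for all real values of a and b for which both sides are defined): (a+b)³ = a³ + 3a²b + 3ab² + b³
Yes, this is an identity.

Claim: (a+b)³ = a³ + 3a²b + 3ab² + b³.
Reasoning: (a+b)³ = (a+b)(a+b)² = (a+b)(a² + 2ab + b²) = a³ + 2a²b + ab² + a²b + 2ab² + b³ = a³ + 3a²b + 3ab² + b³.
So the two sides agree for all real values of a and b for which both sides are defined.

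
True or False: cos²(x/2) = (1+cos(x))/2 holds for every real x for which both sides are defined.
True.

Claim: cos²(x/2) = (1+cos(x))/2.
Reasoning: Use cos(2θ) = 2cos²θ - 1 with θ = x/2: cos(x) = 2cos²(x/2) - 1. Solving for cos²(x/2) gives (1 + cos(x))/2.
So the two sides agree for every real x for which both sides are defined.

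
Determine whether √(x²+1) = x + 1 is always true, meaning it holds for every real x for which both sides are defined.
Claim: √(x²+1) = x + 1.
Test a specific point where both sides are defined: x = 1/2.
LHS = √(x²+1) ≈ 1.1180
RHS = x + 1 ≈ 1.5000
Since 1.1180 ≠ 1.5000, the equation fails at this point, so it cannot hold for every real x for which both sides are defined.
(x+1)² = x² + 2x + 1 ≠ x² + 1 unless x = 0.

Conclusion: No, this is NOT an identity.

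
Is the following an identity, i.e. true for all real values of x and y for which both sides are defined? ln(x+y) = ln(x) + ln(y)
No, this is NOT an identity.

Claim: ln(x+y) = ln(x) + ln(y).
Test a specific point where both sides are defined: x = 1, y = 2.
LHS = ln(x+y) ≈ 1.0986
RHS = ln(x) + ln(y) ≈ 0.6931
Since 1.0986 ≠ 0.6931, the equation fails at this point, so it cannot hold for all real values of x and y for which both sides are defined.
ln(x) + ln(y) = ln(xy), not ln(x+y).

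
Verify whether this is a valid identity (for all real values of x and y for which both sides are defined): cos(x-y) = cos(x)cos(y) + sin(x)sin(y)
Claim: cos(x-y) = cos(x)cos(y) + sin(x)sin(y).
Reasoning: Replace y by -y in cos(x+y) = cos(x)cos(y) - sin(x)sin(y) and use cos(-y) = cos(y), sin(-y) = -sin(y): cos(x-y) = cos(x)cos(y) + sin(x)sin(y).
So the two sides agree for all real values of x and y for which both sides are defined.

Conclusion: Yes, this is an identity.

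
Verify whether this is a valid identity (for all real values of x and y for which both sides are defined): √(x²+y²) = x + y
No, this is NOT an identity.

Claim: √(x²+y²) = x + y.
Test a specific point where both sides are defined: x = 5, y = 1.
LHS = √(x²+y²) ≈ 5.0990
RHS = x + y ≈ 6.0000
Since 5.0990 ≠ 6.0000, the equation fails at this point, so it cannot hold for all real values of x and y for which both sides are defined.
(x+y)² = x² + 2xy + y², not x² + y², so the square root does not split this way.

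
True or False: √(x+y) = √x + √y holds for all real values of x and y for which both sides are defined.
Claim: √(x+y) = √x + √y.
Test a specific point where both sides are defined: x = 3/2, y = 2.
LHS = √(x+y) ≈ 1.8708
RHS = √x + √y ≈ 2.6390
Since 1.8708 ≠ 2.6390, the equation fails at this point, so it cannot hold for all real values of x and y for which both sides are defined.
Squaring the right side gives x + 2√(xy) + y, not x + y.

Conclusion: False.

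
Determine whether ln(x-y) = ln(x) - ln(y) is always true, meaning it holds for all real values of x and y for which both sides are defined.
Claim: ln(x-y) = ln(x) - ln(y).
Test a specific point where both sides are defined: x = 3, y = 1/2.
LHS = ln(x-y) ≈ 0.9163
RHS = ln(x) - ln(y) ≈ 1.7918
Since 0.9163 ≠ 1.7918, the equation fails at this point, so it cannot hold for all real values of x and y for which both sides are defined.
ln(x) - ln(y) = ln(x/y), not ln(x-y).

Conclusion: No, this is NOT an identity.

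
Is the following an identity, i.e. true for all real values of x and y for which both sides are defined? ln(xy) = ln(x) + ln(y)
Claim: ln(xy) = ln(x) + ln(y).
Reasoning: Both sides are simultaneously defined only when x, y > 0. Write x = e^p, y = e^q (p = ln x, q = ln y). Then xy = e^p · e^q = e^(p+q), so ln(xy) = p + q = ln(x) + ln(y).
So the two sides agree for all real values of x and y for which both sides are defined.

Conclusion: Yes, this is an identity.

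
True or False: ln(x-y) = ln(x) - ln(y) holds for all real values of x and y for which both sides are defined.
Claim: ln(x-y) = ln(x) - ln(y).
Test a specific point where both sides are defined: x = 4, y = 3.
LHS = ln(x-y) ≈ 0.0000
RHS = ln(x) - ln(y) ≈ 0.2877
Since 0.0000 ≠ 0.2877, the equation fails at this point, so it cannot hold for all real values of x and y for which both sides are defined.
ln(x) - ln(y) = ln(x/y), not ln(x-y).

Conclusion: False.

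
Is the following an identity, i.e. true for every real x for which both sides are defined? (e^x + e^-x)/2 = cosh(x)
Yes, this is an identity.

Claim: (e^x + e^-x)/2 = cosh(x).
Reasoning: This is exactly the definition of the hyperbolic cosine: cosh(x) := (e^x + e^-x)/2.
So the two sides agree for every real x for which both sides are defined.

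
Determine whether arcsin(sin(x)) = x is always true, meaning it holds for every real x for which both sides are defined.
No, this is NOT an identity.

Claim: arcsin(sin(x)) = x.
Test a specific point where both sides are defined: x = 2π/3.
LHS = arcsin(sin(x)) ≈ 1.0472
RHS = x ≈ 2.0944
Since 1.0472 ≠ 2.0944, the equation fails at this point, so it cannot hold for every real x for which both sides are defined.
arcsin only returns values in [-π/2, π/2], so arcsin(sin(x)) = x holds only for x in that interval, not for all real x.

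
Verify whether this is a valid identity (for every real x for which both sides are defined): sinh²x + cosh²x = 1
Claim: sinh²x + cosh²x = 1.
Test a specific point where both sides are defined: x = 4.
LHS = sinh²x + cosh²x ≈ 1490.4792
RHS = 1 ≈ 1.0000
Since 1490.4792 ≠ 1.0000, the equation fails at this point, so it cannot hold for every real x for which both sides are defined.
The correct hyperbolic identity is cosh²x - sinh²x = 1 (a difference); the sum sinh²x + cosh²x equals cosh(2x).

Conclusion: No, this is NOT an identity.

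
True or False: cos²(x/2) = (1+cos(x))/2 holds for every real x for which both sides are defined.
Claim: cos²(x/2) = (1+cos(x))/2.
Reasoning: Use cos(2θ) = 2cos²θ - 1 with θ = x/2: cos(x) = 2cos²(x/2) - 1. Solving for cos²(x/2) gives (1 + cos(x))/2.
So the two sides agree for every real x for which both sides are defined.

Conclusion: True.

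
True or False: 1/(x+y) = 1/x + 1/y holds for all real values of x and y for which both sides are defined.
False.

Claim: 1/(x+y) = 1/x + 1/y.
Test a specific point where both sides are defined: x = 5, y = -3.
LHS = 1/(x+y) ≈ 0.5000
RHS = 1/x + 1/y ≈ -0.1333
Since 0.5000 ≠ -0.1333, the equation fails at this point, so it cannot hold for all real values of x and y for which both sides are defined.
1/x + 1/y = (x+y)/(xy), which is not 1/(x+y).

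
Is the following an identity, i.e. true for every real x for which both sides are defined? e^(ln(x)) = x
Claim: e^(ln(x)) = x.
Reasoning: For x > 0, ln(x) is by definition the exponent p such that e^p = x. Raising e to that exponent therefore returns x: e^(ln x) = x.
So the two sides agree for every real x for which both sides are defined.

Conclusion: Yes, this is an identity.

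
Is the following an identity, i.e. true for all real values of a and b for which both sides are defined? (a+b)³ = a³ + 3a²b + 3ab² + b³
Claim: (a+b)³ = a³ + 3a²b + 3ab² + b³.
Reasoning: (a+b)³ = (a+b)(a+b)² = (a+b)(a² + 2ab + b²) = a³ + 2a²b + ab² + a²b + 2ab² + b³ = a³ + 3a²b + 3ab² + b³.
So the two sides agree for all real values of a and b for which both sides are defined.

Conclusion: Yes, this is an identity.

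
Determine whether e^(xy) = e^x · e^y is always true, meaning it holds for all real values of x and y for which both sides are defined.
No, this is NOT an identity.

Claim: e^(xy) = e^x · e^y.
Test a specific point where both sides are defined: x = 5, y = 1/2.
LHS = e^(xy) ≈ 12.1825
RHS = e^x · e^y ≈ 244.6919
Since 12.1825 ≠ 244.6919, the equation fails at this point, so it cannot hold for all real values of x and y for which both sides are defined.
e^x · e^y = e^(x+y), not e^(xy).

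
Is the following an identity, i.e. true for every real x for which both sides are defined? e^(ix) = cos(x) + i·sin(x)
Claim: e^(ix) = cos(x) + i·sin(x).
Reasoning: Euler's formula. Expand e^(ix) = Σ (ix)^k / k!. Since i² = -1, the even-k terms are Σ (-1)^m x^(2m)/(2m)! = cos(x) and the odd-k terms are i · Σ (-1)^m x^(2m+1)/(2m+1)! = i·sin(x).
So the two sides agree for every real x for which both sides are defined.

Conclusion: Yes, this is an identity.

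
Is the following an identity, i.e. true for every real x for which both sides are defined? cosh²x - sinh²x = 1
Yes, this is an identity.

Claim: cosh²x - sinh²x = 1.
Reasoning: With cosh(x) = (e^x + e^-x)/2 and sinh(x) = (e^x - e^-x)/2: cosh²x = (e^(2x) + 2 + e^(-2x))/4 and sinh²x = (e^(2x) - 2 + e^(-2x))/4. Subtracting leaves 4/4 = 1.
So the two sides agree for every real x for which both sides are defined.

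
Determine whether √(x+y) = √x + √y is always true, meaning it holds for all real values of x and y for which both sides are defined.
Claim: √(x+y) = √x + √y.
Test a specific point where both sides are defined: x = 3, y = 1.
LHS = √(x+y) ≈ 2.0000
RHS = √x + √y ≈ 2.7321
Since 2.0000 ≠ 2.7321, the equation fails at this point, so it cannot hold for all real values of x and y for which both sides are defined.
Squaring the right side gives x + 2√(xy) + y, not x + y.

Conclusion: No, this is NOT an identity.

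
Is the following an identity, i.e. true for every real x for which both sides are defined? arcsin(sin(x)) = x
Claim: arcsin(sin(x)) = x.
Test a specific point where both sides are defined: x = 3π/4.
LHS = arcsin(sin(x)) ≈ 0.7854
RHS = x ≈ 2.3562
Since 0.7854 ≠ 2.3562, the equation fails at this point, so it cannot hold for every real x for which both sides are defined.
arcsin only returns values in [-π/2, π/2], so arcsin(sin(x)) = x holds only for x in that interval, not for all real x.

Conclusion: No, this is NOT an identity.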